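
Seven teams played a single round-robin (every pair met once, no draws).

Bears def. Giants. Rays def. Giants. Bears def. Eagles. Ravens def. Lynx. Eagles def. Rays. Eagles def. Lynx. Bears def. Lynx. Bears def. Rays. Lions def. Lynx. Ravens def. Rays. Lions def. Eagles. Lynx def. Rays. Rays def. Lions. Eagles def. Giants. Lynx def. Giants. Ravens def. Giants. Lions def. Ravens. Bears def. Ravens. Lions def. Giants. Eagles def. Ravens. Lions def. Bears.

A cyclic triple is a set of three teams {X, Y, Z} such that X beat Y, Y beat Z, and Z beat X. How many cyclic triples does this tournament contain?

4

Win totals: Bears 5, Eagles 4, Lynx 2, Giants 0, Ravens 3, Lions 5, Rays 2.
A team with w wins dominates both others in C(w,2) triples; summing gives 10 + 6 + 1 + 0 + 3 + 10 + 1 = 31 transitive triples.
Total triples C(7,3) = 35, so cyclic triples = 35 − 31 = 4.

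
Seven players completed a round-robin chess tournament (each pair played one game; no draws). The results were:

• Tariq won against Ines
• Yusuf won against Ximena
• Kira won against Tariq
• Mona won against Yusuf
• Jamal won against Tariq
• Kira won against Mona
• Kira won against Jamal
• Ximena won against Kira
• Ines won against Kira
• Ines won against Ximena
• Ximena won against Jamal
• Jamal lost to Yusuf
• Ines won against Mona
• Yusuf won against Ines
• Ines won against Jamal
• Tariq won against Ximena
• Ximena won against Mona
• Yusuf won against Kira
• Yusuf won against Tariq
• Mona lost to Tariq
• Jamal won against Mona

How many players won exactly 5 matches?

Win totals: Ines 4, Ximena 3, Tariq 3, Yusuf 5, Kira 3, Mona 1, Jamal 2.
Exactly 5: Yusuf — 1 player.

1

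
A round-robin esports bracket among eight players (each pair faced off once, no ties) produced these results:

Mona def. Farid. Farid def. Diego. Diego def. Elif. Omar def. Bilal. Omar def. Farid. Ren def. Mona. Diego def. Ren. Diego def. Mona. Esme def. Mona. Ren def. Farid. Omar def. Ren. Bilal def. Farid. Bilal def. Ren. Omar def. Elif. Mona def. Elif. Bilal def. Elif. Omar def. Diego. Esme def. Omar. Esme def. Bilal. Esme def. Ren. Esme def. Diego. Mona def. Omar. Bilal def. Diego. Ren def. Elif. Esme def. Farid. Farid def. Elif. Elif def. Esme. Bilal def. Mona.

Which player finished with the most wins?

Win totals: Diego 3, Omar 5, Farid 2, Bilal 5, Esme 6, Mona 3, Elif 1, Ren 3.
Esme leads with 6 wins (next highest: 5).

Esme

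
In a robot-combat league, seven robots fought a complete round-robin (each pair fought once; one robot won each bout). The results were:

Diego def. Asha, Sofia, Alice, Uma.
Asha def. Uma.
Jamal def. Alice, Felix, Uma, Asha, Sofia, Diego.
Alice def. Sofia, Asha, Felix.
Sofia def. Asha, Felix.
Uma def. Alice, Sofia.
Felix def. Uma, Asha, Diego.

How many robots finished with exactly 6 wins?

1

Win totals: Alice 3, Asha 1, Sofia 2, Felix 3, Uma 2, Jamal 6, Diego 4.
Exactly 6: Jamal — 1 robot.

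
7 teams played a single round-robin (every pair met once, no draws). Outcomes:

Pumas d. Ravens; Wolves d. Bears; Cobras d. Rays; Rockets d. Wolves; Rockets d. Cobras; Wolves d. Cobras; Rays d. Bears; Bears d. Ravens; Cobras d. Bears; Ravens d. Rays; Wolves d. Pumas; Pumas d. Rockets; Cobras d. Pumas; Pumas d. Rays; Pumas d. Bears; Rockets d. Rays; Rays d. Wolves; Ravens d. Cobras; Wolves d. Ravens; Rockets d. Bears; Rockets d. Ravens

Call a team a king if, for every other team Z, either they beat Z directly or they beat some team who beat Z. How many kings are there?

Ravens cannot reach Rockets in two steps.
Rays cannot reach Rockets in two steps.
Cobras reaches everyone (king).
Bears cannot reach Wolves, Pumas, Rockets in two steps.
Wolves reaches everyone (king).
Pumas reaches everyone (king).
Rockets reaches everyone (king).
Kings: Cobras, Wolves, Pumas, Rockets — 4.

4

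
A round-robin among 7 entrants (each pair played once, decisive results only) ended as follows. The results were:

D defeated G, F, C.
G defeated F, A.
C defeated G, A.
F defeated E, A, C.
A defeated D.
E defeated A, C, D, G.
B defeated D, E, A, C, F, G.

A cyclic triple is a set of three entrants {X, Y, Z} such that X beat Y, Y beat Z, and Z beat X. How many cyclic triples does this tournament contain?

Win totals: A 1, B 6, C 2, D 3, E 4, F 3, G 2.
An entrant with w wins dominates both others in C(w,2) triples; summing gives 0 + 15 + 1 + 3 + 6 + 3 + 1 = 29 transitive triples.
Total triples C(7,3) = 35, so cyclic triples = 35 − 29 = 6.

6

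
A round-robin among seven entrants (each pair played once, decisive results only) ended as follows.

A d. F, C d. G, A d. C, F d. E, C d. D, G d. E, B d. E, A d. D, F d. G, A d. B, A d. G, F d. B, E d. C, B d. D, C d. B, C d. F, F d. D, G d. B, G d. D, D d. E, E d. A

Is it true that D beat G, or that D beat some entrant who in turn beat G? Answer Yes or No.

No

D did not beat G directly.
D beat E, but each of them lost to G. No two-step path.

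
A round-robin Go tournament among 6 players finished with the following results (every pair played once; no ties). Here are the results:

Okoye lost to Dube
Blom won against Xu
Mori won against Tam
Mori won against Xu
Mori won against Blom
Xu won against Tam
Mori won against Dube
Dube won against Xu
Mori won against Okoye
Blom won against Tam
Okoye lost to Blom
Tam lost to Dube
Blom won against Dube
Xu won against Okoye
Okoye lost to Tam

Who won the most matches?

Win totals: Okoye 0, Dube 3, Tam 1, Xu 2, Mori 5, Blom 4.
Mori leads with 5 wins (next highest: 4).

Mori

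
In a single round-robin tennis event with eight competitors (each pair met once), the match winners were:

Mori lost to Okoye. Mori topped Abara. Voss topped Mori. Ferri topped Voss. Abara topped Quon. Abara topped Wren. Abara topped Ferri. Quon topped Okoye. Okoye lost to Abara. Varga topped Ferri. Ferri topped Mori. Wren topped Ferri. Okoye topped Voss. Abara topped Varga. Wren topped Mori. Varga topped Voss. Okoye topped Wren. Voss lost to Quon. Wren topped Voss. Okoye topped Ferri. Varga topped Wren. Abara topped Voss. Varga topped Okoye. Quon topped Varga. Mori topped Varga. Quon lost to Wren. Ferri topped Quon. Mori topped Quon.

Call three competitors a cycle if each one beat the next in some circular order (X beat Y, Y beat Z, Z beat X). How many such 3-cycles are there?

14

Win totals: Abara 6, Mori 3, Ferri 3, Wren 4, Varga 4, Quon 3, Voss 1, Okoye 4.
A competitor with w wins dominates both others in C(w,2) triples; summing gives 15 + 3 + 3 + 6 + 6 + 3 + 0 + 6 = 42 transitive triples.
Total triples C(8,3) = 56, so cyclic triples = 56 − 42 = 14.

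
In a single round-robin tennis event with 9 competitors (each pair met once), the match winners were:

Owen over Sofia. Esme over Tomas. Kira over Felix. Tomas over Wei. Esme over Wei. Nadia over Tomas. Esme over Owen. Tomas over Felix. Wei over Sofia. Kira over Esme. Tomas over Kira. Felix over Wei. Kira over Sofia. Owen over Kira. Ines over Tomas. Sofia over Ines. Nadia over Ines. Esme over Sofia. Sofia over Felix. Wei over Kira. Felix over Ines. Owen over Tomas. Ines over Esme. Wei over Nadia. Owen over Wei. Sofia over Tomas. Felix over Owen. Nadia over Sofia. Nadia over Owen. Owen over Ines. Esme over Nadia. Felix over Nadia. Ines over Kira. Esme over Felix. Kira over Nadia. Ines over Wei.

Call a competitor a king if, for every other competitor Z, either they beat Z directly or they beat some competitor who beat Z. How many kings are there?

9

Sofia reaches everyone (king).
Esme reaches everyone (king).
Wei reaches everyone (king).
Kira reaches everyone (king).
Owen reaches everyone (king).
Nadia reaches everyone (king).
Ines reaches everyone (king).
Felix reaches everyone (king).
Tomas reaches everyone (king).
Kings: Sofia, Esme, Wei, Kira, Owen, Nadia, Ines, Felix, Tomas — 9.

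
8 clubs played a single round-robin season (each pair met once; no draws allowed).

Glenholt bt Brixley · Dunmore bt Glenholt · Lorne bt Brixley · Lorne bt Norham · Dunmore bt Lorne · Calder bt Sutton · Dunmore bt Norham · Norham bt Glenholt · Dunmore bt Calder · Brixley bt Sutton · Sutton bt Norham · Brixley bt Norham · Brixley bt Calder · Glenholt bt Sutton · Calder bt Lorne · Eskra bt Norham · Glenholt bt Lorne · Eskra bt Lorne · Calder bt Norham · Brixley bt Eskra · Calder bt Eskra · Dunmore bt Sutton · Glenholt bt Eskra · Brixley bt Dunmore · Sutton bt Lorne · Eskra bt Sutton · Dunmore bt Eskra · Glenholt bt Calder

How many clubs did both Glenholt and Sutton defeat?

Glenholt beat: Brixley, Calder, Sutton, Lorne, Eskra.
Sutton beat: Norham, Lorne.
Both beat: Lorne — 1.

1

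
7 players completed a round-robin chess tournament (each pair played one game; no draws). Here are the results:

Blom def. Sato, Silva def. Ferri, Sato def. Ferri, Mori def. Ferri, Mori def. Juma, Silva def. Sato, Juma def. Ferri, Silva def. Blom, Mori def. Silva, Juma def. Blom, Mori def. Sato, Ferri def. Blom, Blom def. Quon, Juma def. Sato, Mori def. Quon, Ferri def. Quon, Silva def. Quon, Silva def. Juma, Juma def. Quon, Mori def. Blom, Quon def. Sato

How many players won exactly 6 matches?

Win totals: Sato 1, Mori 6, Juma 4, Ferri 2, Blom 2, Quon 1, Silva 5.
Exactly 6: Mori — 1 player.

1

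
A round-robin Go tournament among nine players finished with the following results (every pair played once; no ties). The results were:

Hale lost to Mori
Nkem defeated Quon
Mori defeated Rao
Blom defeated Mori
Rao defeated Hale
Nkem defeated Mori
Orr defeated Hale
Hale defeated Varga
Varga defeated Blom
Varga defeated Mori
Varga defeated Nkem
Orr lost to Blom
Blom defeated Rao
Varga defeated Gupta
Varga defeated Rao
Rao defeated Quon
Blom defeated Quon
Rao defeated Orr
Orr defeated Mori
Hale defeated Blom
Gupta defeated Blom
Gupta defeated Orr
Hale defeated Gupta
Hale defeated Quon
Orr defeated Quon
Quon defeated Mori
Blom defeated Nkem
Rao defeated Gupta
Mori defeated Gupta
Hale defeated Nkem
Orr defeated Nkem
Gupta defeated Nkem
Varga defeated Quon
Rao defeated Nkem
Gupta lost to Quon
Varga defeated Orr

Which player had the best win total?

Varga

Win totals: Hale 5, Orr 4, Quon 2, Blom 5, Mori 3, Gupta 3, Varga 7, Rao 5, Nkem 2.
Varga leads with 7 wins (next highest: 5).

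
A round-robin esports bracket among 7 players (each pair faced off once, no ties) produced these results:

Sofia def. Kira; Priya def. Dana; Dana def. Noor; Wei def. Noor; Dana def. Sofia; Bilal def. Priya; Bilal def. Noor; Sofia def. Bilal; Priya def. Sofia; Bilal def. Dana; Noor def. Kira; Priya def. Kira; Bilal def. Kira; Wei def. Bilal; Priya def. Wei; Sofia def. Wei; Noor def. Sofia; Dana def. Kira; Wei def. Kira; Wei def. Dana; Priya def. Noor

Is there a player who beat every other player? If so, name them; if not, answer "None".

Highest win total is Priya with 5 (out of 6 possible).
Priya lost to Bilal, so no player went undefeated.

None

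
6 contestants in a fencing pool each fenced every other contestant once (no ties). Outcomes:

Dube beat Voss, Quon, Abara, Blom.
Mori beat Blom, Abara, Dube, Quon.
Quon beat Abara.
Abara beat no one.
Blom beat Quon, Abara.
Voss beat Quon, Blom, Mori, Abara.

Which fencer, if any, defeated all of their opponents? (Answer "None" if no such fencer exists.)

Highest win total is Voss with 4 (out of 5 possible).
Voss lost to Dube, so no fencer went undefeated.

None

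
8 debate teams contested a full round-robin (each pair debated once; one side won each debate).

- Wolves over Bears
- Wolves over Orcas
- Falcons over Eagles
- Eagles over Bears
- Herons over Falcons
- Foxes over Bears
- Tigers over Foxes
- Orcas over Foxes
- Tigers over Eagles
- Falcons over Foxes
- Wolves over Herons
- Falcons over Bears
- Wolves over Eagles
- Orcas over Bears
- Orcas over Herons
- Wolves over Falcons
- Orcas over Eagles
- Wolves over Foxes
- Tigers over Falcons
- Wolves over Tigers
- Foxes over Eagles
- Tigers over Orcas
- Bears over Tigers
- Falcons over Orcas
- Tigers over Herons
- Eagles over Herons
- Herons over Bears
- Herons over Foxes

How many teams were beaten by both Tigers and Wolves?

5

Tigers beat: Orcas, Falcons, Foxes, Eagles, Herons.
Wolves beat: Orcas, Falcons, Tigers, Foxes, Bears, Eagles, Herons.
Both beat: Orcas, Falcons, Foxes, Eagles, Herons — 5.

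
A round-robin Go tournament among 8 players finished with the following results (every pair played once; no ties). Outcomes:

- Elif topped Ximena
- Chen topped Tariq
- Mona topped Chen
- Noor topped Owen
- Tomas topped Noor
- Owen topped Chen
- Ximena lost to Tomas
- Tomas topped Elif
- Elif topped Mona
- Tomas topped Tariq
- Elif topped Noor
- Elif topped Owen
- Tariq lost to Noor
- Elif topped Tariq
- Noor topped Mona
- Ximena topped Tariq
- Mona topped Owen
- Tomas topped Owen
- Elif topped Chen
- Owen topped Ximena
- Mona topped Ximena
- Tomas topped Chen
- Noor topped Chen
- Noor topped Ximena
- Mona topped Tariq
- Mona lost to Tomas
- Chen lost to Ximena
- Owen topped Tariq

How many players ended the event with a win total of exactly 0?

Win totals: Elif 6, Chen 1, Owen 3, Mona 4, Ximena 2, Noor 5, Tariq 0, Tomas 7.
Exactly 0: Tariq — 1 player.

1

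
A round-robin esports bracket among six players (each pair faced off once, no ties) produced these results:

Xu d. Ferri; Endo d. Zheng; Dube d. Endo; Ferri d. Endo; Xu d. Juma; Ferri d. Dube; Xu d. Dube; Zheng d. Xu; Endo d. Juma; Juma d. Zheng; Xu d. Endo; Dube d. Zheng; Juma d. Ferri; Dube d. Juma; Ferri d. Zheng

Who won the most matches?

Win totals: Juma 2, Dube 3, Zheng 1, Ferri 3, Endo 2, Xu 4.
Xu leads with 4 wins (next highest: 3).

Xu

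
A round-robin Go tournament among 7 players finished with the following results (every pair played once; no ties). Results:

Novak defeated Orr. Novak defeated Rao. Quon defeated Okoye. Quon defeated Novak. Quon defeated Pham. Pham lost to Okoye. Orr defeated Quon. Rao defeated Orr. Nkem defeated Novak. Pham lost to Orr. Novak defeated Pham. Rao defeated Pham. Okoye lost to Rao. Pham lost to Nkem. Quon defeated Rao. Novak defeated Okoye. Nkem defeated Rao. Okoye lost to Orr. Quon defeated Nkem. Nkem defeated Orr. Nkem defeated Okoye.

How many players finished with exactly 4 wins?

Win totals: Quon 5, Okoye 1, Orr 3, Rao 3, Pham 0, Novak 4, Nkem 5.
Exactly 4: Novak — 1 player.

1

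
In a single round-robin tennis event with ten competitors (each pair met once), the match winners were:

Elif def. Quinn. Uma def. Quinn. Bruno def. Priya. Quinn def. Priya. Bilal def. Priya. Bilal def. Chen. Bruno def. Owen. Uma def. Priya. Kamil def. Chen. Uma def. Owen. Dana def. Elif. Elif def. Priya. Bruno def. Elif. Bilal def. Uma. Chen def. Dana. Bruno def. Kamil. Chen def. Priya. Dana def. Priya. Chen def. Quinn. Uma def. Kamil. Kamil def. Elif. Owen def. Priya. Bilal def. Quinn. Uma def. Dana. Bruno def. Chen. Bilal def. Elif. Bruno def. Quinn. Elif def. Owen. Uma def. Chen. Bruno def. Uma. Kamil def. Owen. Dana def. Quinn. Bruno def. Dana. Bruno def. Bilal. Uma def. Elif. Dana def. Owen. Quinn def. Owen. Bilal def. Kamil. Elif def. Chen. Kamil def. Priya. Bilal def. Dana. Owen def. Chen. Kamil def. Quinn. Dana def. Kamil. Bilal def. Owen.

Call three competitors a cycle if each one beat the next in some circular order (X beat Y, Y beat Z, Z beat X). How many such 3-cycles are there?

4

Win totals: Dana 5, Owen 2, Elif 4, Chen 3, Uma 7, Priya 0, Bilal 8, Quinn 2, Kamil 5, Bruno 9.
A competitor with w wins dominates both others in C(w,2) triples; summing gives 10 + 1 + 6 + 3 + 21 + 0 + 28 + 1 + 10 + 36 = 116 transitive triples.
Total triples C(10,3) = 120, so cyclic triples = 120 − 116 = 4.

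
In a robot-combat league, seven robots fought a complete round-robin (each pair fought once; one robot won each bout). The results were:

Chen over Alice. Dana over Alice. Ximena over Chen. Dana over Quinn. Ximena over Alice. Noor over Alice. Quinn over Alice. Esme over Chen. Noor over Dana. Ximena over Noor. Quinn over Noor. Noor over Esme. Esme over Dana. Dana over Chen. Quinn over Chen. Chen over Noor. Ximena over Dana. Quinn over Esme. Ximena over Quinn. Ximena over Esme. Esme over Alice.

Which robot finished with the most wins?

Win totals: Ximena 6, Chen 2, Quinn 4, Noor 3, Dana 3, Esme 3, Alice 0.
Ximena leads with 6 wins (next highest: 4).

Ximena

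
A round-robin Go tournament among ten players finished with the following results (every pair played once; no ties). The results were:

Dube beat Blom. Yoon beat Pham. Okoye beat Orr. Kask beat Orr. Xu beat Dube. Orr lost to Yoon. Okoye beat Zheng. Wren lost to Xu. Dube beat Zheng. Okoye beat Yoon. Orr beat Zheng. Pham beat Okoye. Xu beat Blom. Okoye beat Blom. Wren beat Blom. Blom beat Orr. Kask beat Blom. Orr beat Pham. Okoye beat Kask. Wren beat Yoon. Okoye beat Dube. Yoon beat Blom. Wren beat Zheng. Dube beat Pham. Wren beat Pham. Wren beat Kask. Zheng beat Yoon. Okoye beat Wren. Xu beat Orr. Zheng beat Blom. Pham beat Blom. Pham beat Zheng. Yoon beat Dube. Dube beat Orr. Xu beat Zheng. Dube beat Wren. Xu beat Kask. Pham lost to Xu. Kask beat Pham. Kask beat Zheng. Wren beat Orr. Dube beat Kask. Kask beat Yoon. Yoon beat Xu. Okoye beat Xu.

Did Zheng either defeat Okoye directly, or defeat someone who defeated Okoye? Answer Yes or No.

Zheng did not beat Okoye directly.
Zheng beat Yoon, Blom, but each of them lost to Okoye. No two-step path.

No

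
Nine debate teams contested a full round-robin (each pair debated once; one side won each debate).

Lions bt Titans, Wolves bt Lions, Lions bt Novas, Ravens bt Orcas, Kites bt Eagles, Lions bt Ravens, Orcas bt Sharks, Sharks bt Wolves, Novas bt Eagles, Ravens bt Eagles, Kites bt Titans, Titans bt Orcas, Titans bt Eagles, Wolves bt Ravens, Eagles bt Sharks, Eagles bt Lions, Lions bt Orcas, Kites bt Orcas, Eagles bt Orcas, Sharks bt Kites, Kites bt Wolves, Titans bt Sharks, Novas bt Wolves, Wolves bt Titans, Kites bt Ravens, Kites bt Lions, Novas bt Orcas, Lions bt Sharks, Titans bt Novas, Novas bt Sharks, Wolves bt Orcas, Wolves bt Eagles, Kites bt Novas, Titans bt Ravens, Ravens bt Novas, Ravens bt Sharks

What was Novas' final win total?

Novas' results: beat Orcas, Wolves, Eagles, Sharks; lost to Kites, Lions, Ravens, Titans.
That is 4 wins.

4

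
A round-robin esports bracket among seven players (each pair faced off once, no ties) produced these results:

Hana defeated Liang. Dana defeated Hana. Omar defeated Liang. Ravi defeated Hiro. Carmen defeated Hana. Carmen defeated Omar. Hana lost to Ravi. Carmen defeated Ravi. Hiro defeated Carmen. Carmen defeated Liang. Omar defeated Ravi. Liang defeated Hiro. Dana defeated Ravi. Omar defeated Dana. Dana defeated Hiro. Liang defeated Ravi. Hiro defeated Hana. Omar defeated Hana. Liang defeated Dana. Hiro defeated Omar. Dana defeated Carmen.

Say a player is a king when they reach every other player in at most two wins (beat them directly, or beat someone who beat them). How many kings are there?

Omar reaches everyone (king).
Carmen reaches everyone (king).
Hiro reaches everyone (king).
Ravi cannot reach Dana in two steps.
Dana reaches everyone (king).
Hana cannot reach Omar, Carmen in two steps.
Liang reaches everyone (king).
Kings: Omar, Carmen, Hiro, Dana, Liang — 5.

5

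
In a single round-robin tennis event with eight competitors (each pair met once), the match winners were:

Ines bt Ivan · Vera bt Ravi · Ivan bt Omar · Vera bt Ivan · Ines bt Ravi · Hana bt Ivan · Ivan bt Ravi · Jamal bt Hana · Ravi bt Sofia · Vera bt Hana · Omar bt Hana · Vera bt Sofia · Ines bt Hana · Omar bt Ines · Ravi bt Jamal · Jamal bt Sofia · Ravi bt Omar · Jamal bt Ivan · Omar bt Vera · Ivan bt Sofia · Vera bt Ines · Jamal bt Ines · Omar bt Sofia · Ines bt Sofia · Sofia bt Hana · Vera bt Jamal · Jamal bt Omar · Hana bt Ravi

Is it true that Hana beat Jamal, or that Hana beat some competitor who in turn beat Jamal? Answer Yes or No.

Hana did not beat Jamal directly.
Hana beat Ivan, Ravi. Of those, Ravi beat Jamal.

Yes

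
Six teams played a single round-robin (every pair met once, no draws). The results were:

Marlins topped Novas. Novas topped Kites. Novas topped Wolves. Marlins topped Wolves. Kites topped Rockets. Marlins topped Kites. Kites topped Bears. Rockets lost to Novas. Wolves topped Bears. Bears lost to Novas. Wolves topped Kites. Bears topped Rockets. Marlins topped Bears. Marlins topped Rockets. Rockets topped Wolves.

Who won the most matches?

Win totals: Wolves 2, Bears 1, Kites 2, Rockets 1, Novas 4, Marlins 5.
Marlins leads with 5 wins (next highest: 4).

Marlins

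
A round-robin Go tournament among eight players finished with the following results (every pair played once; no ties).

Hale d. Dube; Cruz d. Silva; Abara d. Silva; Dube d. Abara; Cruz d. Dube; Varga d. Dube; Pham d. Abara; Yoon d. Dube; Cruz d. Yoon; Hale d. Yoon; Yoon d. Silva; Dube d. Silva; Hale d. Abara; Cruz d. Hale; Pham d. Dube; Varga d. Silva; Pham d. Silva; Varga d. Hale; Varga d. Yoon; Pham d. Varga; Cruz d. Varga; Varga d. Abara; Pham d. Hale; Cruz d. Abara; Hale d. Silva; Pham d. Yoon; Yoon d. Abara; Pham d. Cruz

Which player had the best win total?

Pham

Win totals: Dube 2, Yoon 3, Silva 0, Abara 1, Cruz 6, Pham 7, Hale 4, Varga 5.
Pham leads with 7 wins (next highest: 6).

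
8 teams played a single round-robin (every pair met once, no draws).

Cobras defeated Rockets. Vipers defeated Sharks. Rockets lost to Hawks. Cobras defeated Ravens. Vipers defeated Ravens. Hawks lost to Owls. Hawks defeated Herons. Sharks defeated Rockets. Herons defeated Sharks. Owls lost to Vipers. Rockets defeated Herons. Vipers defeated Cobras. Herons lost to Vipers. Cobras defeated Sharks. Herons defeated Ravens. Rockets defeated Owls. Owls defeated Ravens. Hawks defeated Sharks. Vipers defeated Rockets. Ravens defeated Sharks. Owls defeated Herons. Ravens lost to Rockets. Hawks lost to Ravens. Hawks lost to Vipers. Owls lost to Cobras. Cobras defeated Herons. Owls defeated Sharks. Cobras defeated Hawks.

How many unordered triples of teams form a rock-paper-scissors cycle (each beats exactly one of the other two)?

Win totals: Herons 2, Owls 4, Hawks 3, Cobras 6, Rockets 3, Sharks 1, Ravens 2, Vipers 7.
A team with w wins dominates both others in C(w,2) triples; summing gives 1 + 6 + 3 + 15 + 3 + 0 + 1 + 21 = 50 transitive triples.
Total triples C(8,3) = 56, so cyclic triples = 56 − 50 = 6.

6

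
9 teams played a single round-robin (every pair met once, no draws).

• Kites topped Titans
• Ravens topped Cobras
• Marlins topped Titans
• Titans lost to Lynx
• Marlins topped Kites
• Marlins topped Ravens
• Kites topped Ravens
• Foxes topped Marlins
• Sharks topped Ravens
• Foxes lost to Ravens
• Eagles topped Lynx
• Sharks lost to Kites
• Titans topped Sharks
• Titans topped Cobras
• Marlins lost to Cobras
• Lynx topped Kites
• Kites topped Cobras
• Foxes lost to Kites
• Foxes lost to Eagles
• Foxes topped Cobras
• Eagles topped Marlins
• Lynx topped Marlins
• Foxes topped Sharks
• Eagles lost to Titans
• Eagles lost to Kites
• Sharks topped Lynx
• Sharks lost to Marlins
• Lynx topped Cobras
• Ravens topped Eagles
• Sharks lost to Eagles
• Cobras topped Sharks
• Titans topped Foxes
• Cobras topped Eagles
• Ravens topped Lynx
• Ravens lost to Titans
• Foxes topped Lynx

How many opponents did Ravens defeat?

Ravens' results: beat Eagles, Lynx, Cobras, Foxes; lost to Marlins, Titans, Kites, Sharks.
That is 4 wins.

4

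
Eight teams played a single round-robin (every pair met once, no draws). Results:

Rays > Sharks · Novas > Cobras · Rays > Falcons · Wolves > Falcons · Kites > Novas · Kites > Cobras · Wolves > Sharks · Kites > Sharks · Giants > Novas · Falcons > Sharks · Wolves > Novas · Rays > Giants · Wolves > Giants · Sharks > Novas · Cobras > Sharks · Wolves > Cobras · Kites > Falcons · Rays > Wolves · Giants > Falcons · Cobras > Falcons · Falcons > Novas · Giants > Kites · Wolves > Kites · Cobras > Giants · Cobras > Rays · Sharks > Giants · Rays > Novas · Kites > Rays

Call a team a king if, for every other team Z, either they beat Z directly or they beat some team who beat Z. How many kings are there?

Falcons cannot reach Wolves, Rays, Kites in two steps.
Sharks cannot reach Wolves, Rays in two steps.
Cobras reaches everyone (king).
Novas cannot reach Wolves, Kites in two steps.
Giants cannot reach Wolves in two steps.
Wolves reaches everyone (king).
Rays reaches everyone (king).
Kites reaches everyone (king).
Kings: Cobras, Wolves, Rays, Kites — 4.

4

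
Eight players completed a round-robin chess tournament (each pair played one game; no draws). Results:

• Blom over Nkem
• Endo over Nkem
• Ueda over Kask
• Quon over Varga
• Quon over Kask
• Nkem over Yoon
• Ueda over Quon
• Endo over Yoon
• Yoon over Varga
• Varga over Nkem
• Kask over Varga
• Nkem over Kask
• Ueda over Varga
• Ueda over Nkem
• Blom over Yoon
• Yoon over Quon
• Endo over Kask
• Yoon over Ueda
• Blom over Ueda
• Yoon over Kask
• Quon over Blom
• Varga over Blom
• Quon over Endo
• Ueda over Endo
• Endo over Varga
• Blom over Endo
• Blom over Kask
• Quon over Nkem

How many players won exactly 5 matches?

Win totals: Ueda 5, Nkem 2, Varga 2, Quon 5, Blom 5, Yoon 4, Kask 1, Endo 4.
Exactly 5: Ueda, Quon, Blom — 3 players.

3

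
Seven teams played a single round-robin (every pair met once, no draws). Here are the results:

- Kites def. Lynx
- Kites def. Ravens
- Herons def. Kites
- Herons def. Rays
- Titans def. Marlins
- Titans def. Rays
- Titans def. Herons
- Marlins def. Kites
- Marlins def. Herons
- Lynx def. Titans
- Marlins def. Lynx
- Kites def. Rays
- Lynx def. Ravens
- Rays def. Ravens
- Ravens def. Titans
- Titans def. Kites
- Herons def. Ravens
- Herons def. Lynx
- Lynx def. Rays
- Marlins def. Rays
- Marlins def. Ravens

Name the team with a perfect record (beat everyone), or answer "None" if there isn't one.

None

Highest win total is Marlins with 5 (out of 6 possible).
Marlins lost to Titans, so no team went undefeated.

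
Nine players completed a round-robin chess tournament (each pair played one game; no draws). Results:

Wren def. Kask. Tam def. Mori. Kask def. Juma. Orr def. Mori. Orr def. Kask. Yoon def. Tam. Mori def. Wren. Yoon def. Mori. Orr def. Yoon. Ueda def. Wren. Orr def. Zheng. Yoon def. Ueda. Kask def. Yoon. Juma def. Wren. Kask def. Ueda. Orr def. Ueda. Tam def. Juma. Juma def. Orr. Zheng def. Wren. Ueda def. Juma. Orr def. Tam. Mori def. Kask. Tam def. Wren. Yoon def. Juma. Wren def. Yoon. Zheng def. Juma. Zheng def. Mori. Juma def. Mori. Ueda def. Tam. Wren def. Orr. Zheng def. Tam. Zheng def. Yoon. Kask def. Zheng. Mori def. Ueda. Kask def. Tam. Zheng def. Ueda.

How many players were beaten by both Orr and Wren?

2

Orr beat: Mori, Ueda, Tam, Zheng, Yoon, Kask.
Wren beat: Orr, Yoon, Kask.
Both beat: Yoon, Kask — 2.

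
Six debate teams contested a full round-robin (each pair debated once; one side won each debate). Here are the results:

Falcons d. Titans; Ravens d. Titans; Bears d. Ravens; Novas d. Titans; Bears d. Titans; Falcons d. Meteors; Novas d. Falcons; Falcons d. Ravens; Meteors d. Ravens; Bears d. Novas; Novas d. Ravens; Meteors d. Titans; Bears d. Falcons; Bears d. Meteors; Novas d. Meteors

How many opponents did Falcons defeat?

Falcons' results: beat Meteors, Ravens, Titans; lost to Bears, Novas.
That is 3 wins.

3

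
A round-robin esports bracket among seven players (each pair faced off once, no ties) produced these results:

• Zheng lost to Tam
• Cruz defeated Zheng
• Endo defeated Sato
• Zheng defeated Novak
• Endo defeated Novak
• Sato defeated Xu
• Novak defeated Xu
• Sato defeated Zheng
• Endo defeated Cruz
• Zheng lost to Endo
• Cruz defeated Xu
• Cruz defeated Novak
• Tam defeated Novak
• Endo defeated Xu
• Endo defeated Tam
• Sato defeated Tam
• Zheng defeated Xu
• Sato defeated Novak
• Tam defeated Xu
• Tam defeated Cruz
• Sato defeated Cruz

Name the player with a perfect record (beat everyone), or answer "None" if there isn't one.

Endo

Endo has 6 wins out of 6 opponents — a perfect record.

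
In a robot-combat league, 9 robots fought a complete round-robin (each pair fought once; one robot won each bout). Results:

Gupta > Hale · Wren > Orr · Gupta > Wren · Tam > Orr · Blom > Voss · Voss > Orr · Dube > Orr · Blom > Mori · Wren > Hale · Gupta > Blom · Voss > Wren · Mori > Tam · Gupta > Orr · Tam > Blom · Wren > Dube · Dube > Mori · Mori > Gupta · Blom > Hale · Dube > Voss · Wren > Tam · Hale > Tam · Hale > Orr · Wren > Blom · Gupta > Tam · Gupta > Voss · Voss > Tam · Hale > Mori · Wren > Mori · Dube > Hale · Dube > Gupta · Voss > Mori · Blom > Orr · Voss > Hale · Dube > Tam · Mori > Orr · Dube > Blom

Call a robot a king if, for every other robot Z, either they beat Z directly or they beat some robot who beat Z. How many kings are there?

Tam cannot reach Gupta, Wren, Dube in two steps.
Mori cannot reach Dube in two steps.
Blom cannot reach Dube in two steps.
Voss reaches everyone (king).
Orr cannot reach Tam, Mori, Blom, Voss, Hale, Gupta, Wren, Dube in two steps.
Hale cannot reach Voss, Wren, Dube in two steps.
Gupta reaches everyone (king).
Wren reaches everyone (king).
Dube reaches everyone (king).
Kings: Voss, Gupta, Wren, Dube — 4.

4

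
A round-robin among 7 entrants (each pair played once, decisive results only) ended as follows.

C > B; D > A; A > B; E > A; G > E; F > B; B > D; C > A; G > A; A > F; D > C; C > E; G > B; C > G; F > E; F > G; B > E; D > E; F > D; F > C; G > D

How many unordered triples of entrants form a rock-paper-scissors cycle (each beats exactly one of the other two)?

Win totals: A 2, B 2, C 4, D 3, E 1, F 5, G 4.
An entrant with w wins dominates both others in C(w,2) triples; summing gives 1 + 1 + 6 + 3 + 0 + 10 + 6 = 27 transitive triples.
Total triples C(7,3) = 35, so cyclic triples = 35 − 27 = 8.

8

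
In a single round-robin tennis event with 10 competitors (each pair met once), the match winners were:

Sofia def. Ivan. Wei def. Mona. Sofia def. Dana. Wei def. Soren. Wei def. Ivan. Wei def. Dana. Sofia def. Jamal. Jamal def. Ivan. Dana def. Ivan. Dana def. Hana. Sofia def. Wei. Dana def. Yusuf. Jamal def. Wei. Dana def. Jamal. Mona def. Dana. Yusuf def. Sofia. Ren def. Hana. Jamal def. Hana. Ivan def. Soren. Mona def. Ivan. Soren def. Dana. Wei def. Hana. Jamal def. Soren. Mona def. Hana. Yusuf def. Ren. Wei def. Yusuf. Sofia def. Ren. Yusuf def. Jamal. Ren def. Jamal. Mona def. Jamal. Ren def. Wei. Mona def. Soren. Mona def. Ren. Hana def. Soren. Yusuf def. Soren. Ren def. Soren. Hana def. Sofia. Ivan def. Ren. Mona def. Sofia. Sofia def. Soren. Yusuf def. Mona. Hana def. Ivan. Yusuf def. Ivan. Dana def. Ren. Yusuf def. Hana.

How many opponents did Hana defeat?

Hana's results: beat Soren, Ivan, Sofia; lost to Yusuf, Wei, Dana, Mona, Ren, Jamal.
That is 3 wins.

3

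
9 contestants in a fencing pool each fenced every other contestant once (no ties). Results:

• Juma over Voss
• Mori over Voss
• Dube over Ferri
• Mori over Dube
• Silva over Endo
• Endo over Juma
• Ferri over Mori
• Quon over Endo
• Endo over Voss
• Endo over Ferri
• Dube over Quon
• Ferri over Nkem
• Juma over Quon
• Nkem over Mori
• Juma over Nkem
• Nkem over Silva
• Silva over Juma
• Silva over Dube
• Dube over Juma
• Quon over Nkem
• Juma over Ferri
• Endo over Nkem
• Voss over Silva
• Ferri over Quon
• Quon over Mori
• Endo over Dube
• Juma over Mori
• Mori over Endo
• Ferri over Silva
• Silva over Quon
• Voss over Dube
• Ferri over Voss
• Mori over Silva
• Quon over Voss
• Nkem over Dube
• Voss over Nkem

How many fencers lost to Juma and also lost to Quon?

3

Juma beat: Voss, Quon, Ferri, Nkem, Mori.
Quon beat: Voss, Endo, Nkem, Mori.
Both beat: Voss, Nkem, Mori — 3.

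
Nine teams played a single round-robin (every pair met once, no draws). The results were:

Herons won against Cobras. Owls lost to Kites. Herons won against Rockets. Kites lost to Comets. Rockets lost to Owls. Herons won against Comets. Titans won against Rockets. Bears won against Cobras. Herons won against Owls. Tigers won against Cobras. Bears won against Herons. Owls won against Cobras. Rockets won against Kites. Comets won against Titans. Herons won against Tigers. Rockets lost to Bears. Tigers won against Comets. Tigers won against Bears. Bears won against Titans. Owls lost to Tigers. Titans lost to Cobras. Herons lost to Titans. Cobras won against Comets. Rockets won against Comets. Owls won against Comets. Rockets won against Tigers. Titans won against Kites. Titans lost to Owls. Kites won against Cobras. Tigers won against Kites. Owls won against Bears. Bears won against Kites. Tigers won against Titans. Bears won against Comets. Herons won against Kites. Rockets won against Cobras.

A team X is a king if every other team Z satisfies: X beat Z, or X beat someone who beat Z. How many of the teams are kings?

4

Rockets cannot reach Herons in two steps.
Bears reaches everyone (king).
Tigers reaches everyone (king).
Titans cannot reach Bears in two steps.
Comets cannot reach Bears, Tigers in two steps.
Owls reaches everyone (king).
Cobras cannot reach Bears, Tigers, Owls in two steps.
Herons reaches everyone (king).
Kites cannot reach Tigers, Herons in two steps.
Kings: Bears, Tigers, Owls, Herons — 4.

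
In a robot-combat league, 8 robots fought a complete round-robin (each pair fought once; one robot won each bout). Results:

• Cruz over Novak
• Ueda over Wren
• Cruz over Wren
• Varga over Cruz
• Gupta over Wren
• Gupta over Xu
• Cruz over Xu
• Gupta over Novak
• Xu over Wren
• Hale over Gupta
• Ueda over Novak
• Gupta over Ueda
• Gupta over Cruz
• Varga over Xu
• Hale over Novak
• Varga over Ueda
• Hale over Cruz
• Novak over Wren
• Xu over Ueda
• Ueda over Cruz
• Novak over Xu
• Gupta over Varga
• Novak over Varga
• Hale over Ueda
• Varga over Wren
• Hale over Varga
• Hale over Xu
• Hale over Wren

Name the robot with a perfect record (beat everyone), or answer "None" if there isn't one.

Hale

Hale has 7 wins out of 7 opponents — a perfect record.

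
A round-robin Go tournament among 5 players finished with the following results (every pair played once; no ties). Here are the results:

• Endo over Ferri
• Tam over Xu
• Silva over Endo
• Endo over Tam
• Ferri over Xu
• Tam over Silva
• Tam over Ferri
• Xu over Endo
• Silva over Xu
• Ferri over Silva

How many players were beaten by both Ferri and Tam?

2

Ferri beat: Silva, Xu.
Tam beat: Silva, Xu, Ferri.
Both beat: Silva, Xu — 2.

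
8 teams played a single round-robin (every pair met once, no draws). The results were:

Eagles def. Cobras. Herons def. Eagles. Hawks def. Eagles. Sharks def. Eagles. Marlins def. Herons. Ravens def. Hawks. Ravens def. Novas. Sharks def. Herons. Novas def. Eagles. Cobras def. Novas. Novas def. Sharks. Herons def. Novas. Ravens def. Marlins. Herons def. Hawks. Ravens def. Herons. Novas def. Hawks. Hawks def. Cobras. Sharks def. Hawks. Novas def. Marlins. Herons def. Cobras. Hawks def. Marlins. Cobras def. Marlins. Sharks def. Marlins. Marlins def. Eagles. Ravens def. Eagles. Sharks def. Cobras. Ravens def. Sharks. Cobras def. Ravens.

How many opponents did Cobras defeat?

Cobras' results: beat Marlins, Ravens, Novas; lost to Eagles, Sharks, Herons, Hawks.
That is 3 wins.

3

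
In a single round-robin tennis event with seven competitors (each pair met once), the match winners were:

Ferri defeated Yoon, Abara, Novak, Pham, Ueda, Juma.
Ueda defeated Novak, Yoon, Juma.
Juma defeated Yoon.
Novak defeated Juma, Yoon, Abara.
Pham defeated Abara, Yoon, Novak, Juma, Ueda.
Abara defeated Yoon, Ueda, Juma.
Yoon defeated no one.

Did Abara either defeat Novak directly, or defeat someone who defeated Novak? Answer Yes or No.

Abara did not beat Novak directly.
Abara beat Juma, Ueda, Yoon. Of those, Ueda beat Novak.

Yes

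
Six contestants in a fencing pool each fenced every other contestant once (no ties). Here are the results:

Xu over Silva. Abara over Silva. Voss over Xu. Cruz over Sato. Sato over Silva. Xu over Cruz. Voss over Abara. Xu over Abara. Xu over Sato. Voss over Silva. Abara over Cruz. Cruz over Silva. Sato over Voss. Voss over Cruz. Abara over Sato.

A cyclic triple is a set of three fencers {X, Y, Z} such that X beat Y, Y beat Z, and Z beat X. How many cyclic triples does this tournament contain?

3

Of the C(6,3) = 20 triples, the cyclic ones are: {Xu, Sato, Voss}; {Sato, Cruz, Voss}; {Sato, Abara, Voss}.
That is 3.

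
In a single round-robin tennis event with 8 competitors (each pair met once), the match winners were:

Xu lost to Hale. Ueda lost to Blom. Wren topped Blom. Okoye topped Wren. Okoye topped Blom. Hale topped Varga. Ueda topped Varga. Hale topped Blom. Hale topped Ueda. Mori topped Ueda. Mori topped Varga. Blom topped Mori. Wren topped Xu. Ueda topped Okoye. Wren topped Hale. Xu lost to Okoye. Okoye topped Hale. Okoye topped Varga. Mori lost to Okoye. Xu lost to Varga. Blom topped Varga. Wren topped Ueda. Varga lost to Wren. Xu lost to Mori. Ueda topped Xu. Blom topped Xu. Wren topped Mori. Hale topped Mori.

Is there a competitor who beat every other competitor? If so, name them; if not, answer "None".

None

Highest win total is Wren with 6 (out of 7 possible).
Wren lost to Okoye, so no competitor went undefeated.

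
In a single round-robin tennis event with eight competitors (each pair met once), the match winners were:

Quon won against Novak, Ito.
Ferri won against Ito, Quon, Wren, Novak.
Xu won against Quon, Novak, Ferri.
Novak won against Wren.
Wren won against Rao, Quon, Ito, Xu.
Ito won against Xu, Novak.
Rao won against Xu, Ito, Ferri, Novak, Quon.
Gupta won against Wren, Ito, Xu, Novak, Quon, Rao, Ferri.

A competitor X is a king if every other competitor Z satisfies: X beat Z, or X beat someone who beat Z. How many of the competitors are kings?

1

Wren cannot reach Gupta in two steps.
Ito cannot reach Gupta, Rao in two steps.
Gupta reaches everyone (king).
Rao cannot reach Gupta in two steps.
Ferri cannot reach Gupta in two steps.
Quon cannot reach Gupta, Rao, Ferri in two steps.
Novak cannot reach Gupta, Ferri in two steps.
Xu cannot reach Gupta, Rao in two steps.
Kings: Gupta — 1.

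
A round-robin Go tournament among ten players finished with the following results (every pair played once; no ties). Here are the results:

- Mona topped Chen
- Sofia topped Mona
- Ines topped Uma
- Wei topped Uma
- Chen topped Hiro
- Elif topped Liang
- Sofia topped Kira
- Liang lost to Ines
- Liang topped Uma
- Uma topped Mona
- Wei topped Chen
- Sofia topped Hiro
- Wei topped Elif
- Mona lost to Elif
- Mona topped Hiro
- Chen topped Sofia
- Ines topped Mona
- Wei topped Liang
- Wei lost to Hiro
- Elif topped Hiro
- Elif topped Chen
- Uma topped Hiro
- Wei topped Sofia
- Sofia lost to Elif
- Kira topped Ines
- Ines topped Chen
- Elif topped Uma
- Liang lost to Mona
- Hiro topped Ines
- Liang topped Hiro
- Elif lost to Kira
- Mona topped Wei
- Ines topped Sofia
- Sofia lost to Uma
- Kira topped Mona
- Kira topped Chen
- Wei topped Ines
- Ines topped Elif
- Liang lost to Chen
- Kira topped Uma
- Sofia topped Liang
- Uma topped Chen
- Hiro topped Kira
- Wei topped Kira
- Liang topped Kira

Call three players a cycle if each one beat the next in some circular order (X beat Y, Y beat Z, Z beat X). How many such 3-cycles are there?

32

Win totals: Elif 6, Mona 4, Ines 6, Liang 3, Hiro 3, Uma 4, Wei 7, Kira 5, Chen 3, Sofia 4.
A player with w wins dominates both others in C(w,2) triples; summing gives 15 + 6 + 15 + 3 + 3 + 6 + 21 + 10 + 3 + 6 = 88 transitive triples.
Total triples C(10,3) = 120, so cyclic triples = 120 − 88 = 32.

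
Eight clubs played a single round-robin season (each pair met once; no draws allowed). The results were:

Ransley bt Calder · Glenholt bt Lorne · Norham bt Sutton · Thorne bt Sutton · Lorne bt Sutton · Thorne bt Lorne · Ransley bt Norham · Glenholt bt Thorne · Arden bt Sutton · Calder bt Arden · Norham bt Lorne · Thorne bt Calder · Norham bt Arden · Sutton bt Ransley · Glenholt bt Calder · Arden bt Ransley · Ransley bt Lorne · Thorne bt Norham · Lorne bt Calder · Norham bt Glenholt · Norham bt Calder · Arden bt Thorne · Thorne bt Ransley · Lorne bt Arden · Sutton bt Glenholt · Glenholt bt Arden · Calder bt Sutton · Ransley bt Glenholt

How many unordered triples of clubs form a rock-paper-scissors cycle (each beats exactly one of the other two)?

16

Win totals: Glenholt 4, Sutton 2, Ransley 4, Norham 5, Arden 3, Thorne 5, Calder 2, Lorne 3.
A club with w wins dominates both others in C(w,2) triples; summing gives 6 + 1 + 6 + 10 + 3 + 10 + 1 + 3 = 40 transitive triples.
Total triples C(8,3) = 56, so cyclic triples = 56 − 40 = 16.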